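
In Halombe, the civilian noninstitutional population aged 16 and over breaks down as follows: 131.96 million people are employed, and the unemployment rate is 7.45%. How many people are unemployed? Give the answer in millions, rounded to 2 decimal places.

Let U be the number unemployed. The labor force is E + U, and U/(E+U) = 0.0745.
So U = 0.0745 × 131.96 / (1 − 0.0745) = 9.8310 / 0.9255 ≈ 10.62 million.

About 10.62 million are unemployed.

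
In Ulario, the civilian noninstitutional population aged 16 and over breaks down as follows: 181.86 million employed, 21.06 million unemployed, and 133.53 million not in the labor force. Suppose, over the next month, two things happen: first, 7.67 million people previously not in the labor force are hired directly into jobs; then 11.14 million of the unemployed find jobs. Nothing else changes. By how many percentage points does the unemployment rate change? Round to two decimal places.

Initially, labor force = 181.86 + 21.06 = 202.92 million, so u = 21.06/202.92 = 10.38%.
After the first change, employed and labor force both rise by 7.67; unemployed unchanged → E = 189.53, U = 21.06, labor force = 210.59 million.
After the second change, unemployed falls and employed rises by 11.14; labor force unchanged → E = 200.67, U = 9.92, labor force = 210.59 million.
New unemployment rate = 9.92 / 210.59 = 4.71%.
Change = 4.71% − 10.38% = −5.67 percentage points.

The unemployment rate changes by −5.67 percentage points.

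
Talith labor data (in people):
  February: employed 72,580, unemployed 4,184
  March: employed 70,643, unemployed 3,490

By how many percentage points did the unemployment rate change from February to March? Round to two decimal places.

The unemployment rate changed by −0.74 percentage points.

February: labor force = 72,580 + 4,184 = 76,764; u = 4,184/76,764 = 5.45%.
March: labor force = 70,643 + 3,490 = 74,133; u = 3,490/74,133 = 4.71%.
Change = 4.71% − 5.45% = −0.74 pp.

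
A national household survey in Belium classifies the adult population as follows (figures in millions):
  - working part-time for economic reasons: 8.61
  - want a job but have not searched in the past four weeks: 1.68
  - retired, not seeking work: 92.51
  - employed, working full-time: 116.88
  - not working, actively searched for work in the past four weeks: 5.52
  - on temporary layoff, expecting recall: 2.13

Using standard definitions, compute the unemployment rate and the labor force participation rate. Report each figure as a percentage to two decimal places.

Unemployment rate ≈ 5.75%; labor force participation rate ≈ 58.57%.

Employed = 8.61 + 116.88 = 125.49 million (anyone who worked, including part-time for economic reasons, counts as employed).
Unemployed = 5.52 + 2.13 = 7.65 million (jobless and actively searching, or on temporary layoff).
Labor force = 125.49 + 7.65 = 133.14 million.
Not in labor force = 1.68 + 92.51 = 94.19 million (those not working and not actively searching are outside the labor force — including those who want a job but have given up searching).
Civilian working-age population = 133.14 + 94.19 = 227.33 million.
Unemployment rate = 7.65 / 133.14 = 5.75%.
Labor force participation rate = 133.14 / 227.33 = 58.57%.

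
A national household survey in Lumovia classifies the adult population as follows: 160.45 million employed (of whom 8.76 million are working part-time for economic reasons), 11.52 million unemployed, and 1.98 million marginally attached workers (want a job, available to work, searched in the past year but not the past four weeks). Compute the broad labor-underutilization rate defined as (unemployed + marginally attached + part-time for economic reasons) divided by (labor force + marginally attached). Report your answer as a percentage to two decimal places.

Labor force = 160.45 + 11.52 = 171.97 million.
Numerator = 11.52 + 1.98 + 8.76 = 22.26 million.
Denominator = 171.97 + 1.98 = 173.95 million.
Broad rate = 22.26 / 173.95 = 12.80%.

Broad underutilization rate ≈ 12.80%.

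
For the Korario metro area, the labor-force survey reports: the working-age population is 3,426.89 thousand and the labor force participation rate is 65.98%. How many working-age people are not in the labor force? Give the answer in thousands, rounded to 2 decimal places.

Share not in the labor force = 1 − 0.6598 = 0.3402.
Not in labor force = 0.3402 × 3,426.89 ≈ 1,165.83 thousand.

About 1,165.83 thousand are not in the labor force.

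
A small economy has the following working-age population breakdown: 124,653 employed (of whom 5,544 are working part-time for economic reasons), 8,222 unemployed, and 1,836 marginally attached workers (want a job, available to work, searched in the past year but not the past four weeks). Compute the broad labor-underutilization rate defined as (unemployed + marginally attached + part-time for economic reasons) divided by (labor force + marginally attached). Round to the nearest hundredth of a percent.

Broad underutilization rate ≈ 11.58%.

Labor force = 124,653 + 8,222 = 132,875.
Numerator = 8,222 + 1,836 + 5,544 = 15,602.
Denominator = 132,875 + 1,836 = 134,711.
Broad rate = 15,602 / 134,711 = 11.58%.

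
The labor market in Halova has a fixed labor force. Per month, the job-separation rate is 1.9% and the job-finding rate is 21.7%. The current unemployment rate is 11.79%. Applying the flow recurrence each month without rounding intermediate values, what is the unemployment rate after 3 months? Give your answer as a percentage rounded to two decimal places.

Unemployment rate after three months ≈ 9.72%.

With a fixed labor force, u_{t+1} = u_t + s·(1−u_t) − f·u_t = u_t·(1−s−f) + s.
Here 1−s−f = 0.764 and s = 0.019.
u_1 = 0.117900 × 0.764 + 0.019 = 0.109076.
u_2 = 0.109076 × 0.764 + 0.019 = 0.102334.
u_3 = 0.102334 × 0.764 + 0.019 = 0.097183.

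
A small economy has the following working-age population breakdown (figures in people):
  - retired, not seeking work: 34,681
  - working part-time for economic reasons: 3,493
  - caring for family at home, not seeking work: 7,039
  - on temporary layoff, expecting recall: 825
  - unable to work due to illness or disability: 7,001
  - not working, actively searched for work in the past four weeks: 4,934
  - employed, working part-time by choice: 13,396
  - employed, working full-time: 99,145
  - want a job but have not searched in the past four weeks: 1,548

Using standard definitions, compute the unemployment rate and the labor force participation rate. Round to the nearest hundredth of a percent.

Employed = 3,493 + 13,396 + 99,145 = 116,034 (anyone who worked, including part-time for economic reasons, counts as employed).
Unemployed = 825 + 4,934 = 5,759 (jobless and actively searching, or on temporary layoff).
Labor force = 116,034 + 5,759 = 121,793.
Not in labor force = 34,681 + 7,039 + 7,001 + 1,548 = 50,269 (those not working and not actively searching are outside the labor force — including those who want a job but have given up searching).
Civilian working-age population = 121,793 + 50,269 = 172,062.
Unemployment rate = 5,759 / 121,793 = 4.73%.
Labor force participation rate = 121,793 / 172,062 = 70.78%.

Unemployment rate ≈ 4.73%; labor force participation rate ≈ 70.78%.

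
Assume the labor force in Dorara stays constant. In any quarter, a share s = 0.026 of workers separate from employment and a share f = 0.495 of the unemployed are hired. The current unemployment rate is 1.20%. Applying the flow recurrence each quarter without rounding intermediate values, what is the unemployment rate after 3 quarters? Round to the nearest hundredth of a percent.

Unemployment rate after three quarters ≈ 4.57%.

With a fixed labor force, u_{t+1} = u_t + s·(1−u_t) − f·u_t = u_t·(1−s−f) + s.
Here 1−s−f = 0.479 and s = 0.026.
u_1 = 0.012000 × 0.479 + 0.026 = 0.031748.
u_2 = 0.031748 × 0.479 + 0.026 = 0.041207.
u_3 = 0.041207 × 0.479 + 0.026 = 0.045738.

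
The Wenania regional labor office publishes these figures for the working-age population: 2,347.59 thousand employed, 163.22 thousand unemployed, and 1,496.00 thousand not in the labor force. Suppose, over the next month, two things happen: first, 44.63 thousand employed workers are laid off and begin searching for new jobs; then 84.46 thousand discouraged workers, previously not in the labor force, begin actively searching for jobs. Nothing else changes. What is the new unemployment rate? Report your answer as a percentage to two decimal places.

New unemployment rate ≈ 11.26%.

Initially, labor force = 2,347.59 + 163.22 = 2,510.81 thousand, so u = 163.22/2,510.81 = 6.50%.
After the first change, employed falls and unemployed rises by 44.63; labor force unchanged → E = 2,302.96, U = 207.85, labor force = 2,510.81 thousand.
After the second change, unemployed and labor force both rise by 84.46 → E = 2,302.96, U = 292.31, labor force = 2,595.27 thousand.
New unemployment rate = 292.31 / 2,595.27 = 11.26%.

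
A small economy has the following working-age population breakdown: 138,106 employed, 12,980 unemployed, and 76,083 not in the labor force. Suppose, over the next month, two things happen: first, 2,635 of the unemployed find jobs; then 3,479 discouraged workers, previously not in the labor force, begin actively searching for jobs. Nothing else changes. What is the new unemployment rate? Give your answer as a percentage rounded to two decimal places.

Initially, labor force = 138,106 + 12,980 = 151,086, so u = 12,980/151,086 = 8.59%.
After the first change, unemployed falls and employed rises by 2,635; labor force unchanged → E = 140,741, U = 10,345, labor force = 151,086.
After the second change, unemployed and labor force both rise by 3,479 → E = 140,741, U = 13,824, labor force = 154,565.
New unemployment rate = 13,824 / 154,565 = 8.94%.

New unemployment rate ≈ 8.94%.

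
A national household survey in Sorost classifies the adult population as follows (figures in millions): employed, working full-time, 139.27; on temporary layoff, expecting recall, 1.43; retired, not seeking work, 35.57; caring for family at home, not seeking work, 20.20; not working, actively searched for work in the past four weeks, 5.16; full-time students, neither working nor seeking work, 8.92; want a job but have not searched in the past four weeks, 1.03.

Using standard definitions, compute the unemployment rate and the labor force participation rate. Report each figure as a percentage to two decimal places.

Employed = 139.27 million.
Unemployed = 1.43 + 5.16 = 6.59 million (jobless and actively searching, or on temporary layoff).
Labor force = 139.27 + 6.59 = 145.86 million.
Not in labor force = 35.57 + 20.20 + 8.92 + 1.03 = 65.72 million (those not working and not actively searching are outside the labor force — including those who want a job but have given up searching).
Civilian working-age population = 145.86 + 65.72 = 211.58 million.
Unemployment rate = 6.59 / 145.86 = 4.52%.
Labor force participation rate = 145.86 / 211.58 = 68.94%.

Unemployment rate ≈ 4.52%; labor force participation rate ≈ 68.94%.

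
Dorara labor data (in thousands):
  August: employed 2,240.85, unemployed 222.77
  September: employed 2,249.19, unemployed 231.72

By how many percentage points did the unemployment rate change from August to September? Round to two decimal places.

The unemployment rate changed by +0.30 percentage points.

August: labor force = 2,240.85 + 222.77 = 2,463.62; u = 222.77/2,463.62 = 9.04%.
September: labor force = 2,249.19 + 231.72 = 2,480.91; u = 231.72/2,480.91 = 9.34%.
Change = 9.34% − 9.04% = +0.30 pp.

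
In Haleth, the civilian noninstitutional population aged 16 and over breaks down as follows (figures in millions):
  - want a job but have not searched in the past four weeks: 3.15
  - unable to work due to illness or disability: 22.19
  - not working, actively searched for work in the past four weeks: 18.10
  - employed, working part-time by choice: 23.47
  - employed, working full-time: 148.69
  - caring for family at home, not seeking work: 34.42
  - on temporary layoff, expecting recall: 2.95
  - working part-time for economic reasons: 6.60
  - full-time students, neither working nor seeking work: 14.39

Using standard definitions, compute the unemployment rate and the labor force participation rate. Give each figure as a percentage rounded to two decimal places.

Unemployment rate ≈ 10.54%; labor force participation rate ≈ 72.93%.

Employed = 23.47 + 148.69 + 6.60 = 178.76 million (anyone who worked, including part-time for economic reasons, counts as employed).
Unemployed = 18.10 + 2.95 = 21.05 million (jobless and actively searching, or on temporary layoff).
Labor force = 178.76 + 21.05 = 199.81 million.
Not in labor force = 3.15 + 22.19 + 34.42 + 14.39 = 74.15 million (those not working and not actively searching are outside the labor force — including those who want a job but have given up searching).
Civilian working-age population = 199.81 + 74.15 = 273.96 million.
Unemployment rate = 21.05 / 199.81 = 10.54%.
Labor force participation rate = 199.81 / 273.96 = 72.93%.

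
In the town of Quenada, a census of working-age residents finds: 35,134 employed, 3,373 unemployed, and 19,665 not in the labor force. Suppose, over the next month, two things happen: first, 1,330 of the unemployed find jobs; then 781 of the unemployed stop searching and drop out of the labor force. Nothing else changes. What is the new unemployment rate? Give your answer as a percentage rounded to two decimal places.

Initially, labor force = 35,134 + 3,373 = 38,507, so u = 3,373/38,507 = 8.76%.
After the first change, unemployed falls and employed rises by 1,330; labor force unchanged → E = 36,464, U = 2,043, labor force = 38,507.
After the second change, unemployed and labor force both fall by 781 → E = 36,464, U = 1,262, labor force = 37,726.
New unemployment rate = 1,262 / 37,726 = 3.35%.

New unemployment rate ≈ 3.35%.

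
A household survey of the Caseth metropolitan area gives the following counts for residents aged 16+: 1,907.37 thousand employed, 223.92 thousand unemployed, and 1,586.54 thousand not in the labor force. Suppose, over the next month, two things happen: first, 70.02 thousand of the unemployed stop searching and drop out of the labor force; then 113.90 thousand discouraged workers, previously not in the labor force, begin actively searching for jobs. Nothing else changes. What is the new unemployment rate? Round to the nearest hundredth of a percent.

Initially, labor force = 1,907.37 + 223.92 = 2,131.29 thousand, so u = 223.92/2,131.29 = 10.51%.
After the first change, unemployed and labor force both fall by 70.02 → E = 1,907.37, U = 153.90, labor force = 2,061.27 thousand.
After the second change, unemployed and labor force both rise by 113.90 → E = 1,907.37, U = 267.80, labor force = 2,175.17 thousand.
New unemployment rate = 267.80 / 2,175.17 = 12.31%.

New unemployment rate ≈ 12.31%.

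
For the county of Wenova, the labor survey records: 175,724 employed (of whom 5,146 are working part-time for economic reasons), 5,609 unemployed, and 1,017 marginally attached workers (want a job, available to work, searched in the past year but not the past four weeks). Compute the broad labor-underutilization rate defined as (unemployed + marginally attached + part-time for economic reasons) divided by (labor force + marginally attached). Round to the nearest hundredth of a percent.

Labor force = 175,724 + 5,609 = 181,333.
Numerator = 5,609 + 1,017 + 5,146 = 11,772.
Denominator = 181,333 + 1,017 = 182,350.
Broad rate = 11,772 / 182,350 = 6.46%.

Broad underutilization rate ≈ 6.46%.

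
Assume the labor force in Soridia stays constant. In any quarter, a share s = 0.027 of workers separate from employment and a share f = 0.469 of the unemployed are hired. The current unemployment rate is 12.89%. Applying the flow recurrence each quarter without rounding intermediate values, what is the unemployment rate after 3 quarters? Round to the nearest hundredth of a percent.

With a fixed labor force, u_{t+1} = u_t + s·(1−u_t) − f·u_t = u_t·(1−s−f) + s.
Here 1−s−f = 0.504 and s = 0.027.
u_1 = 0.128900 × 0.504 + 0.027 = 0.091966.
u_2 = 0.091966 × 0.504 + 0.027 = 0.073351.
u_3 = 0.073351 × 0.504 + 0.027 = 0.063969.

Unemployment rate after three quarters ≈ 6.40%.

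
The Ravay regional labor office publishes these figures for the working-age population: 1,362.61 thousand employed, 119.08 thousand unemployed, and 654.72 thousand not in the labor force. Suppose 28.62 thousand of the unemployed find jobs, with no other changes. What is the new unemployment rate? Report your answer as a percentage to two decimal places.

New unemployment rate ≈ 6.11%.

Initially, labor force = 1,362.61 + 119.08 = 1,481.69 thousand, so u = 119.08/1,481.69 = 8.04%.
After the change, unemployed falls and employed rises by 28.62; labor force unchanged → E = 1,391.23, U = 90.46, labor force = 1,481.69 thousand.
New unemployment rate = 90.46 / 1,481.69 = 6.11%.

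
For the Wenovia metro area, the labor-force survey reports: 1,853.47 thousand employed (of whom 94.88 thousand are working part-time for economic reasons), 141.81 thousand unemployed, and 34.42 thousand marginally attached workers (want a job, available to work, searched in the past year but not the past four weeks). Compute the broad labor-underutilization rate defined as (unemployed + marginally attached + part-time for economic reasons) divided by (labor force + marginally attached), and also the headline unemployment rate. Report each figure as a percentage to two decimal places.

Broad underutilization rate ≈ 13.36%; headline unemployment rate ≈ 7.11%.

Labor force = 1,853.47 + 141.81 = 1,995.28 thousand.
Numerator = 141.81 + 34.42 + 94.88 = 271.11 thousand.
Denominator = 1,995.28 + 34.42 = 2,029.70 thousand.
Broad rate = 271.11 / 2,029.70 = 13.36%.
Headline unemployment rate = 141.81 / 1,995.28 = 7.11%.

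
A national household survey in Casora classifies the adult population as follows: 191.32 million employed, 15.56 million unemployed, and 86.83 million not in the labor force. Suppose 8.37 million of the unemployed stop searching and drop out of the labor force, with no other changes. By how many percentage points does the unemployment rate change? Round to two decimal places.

The unemployment rate changes by −3.90 percentage points.

Initially, labor force = 191.32 + 15.56 = 206.88 million, so u = 15.56/206.88 = 7.52%.
After the change, unemployed and labor force both fall by 8.37 → E = 191.32, U = 7.19, labor force = 198.51 million.
New unemployment rate = 7.19 / 198.51 = 3.62%.
Change = 3.62% − 7.52% = −3.90 percentage points.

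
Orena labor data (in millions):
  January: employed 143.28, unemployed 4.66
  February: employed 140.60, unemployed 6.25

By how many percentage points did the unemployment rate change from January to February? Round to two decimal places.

The unemployment rate changed by +1.11 percentage points.

January: labor force = 143.28 + 4.66 = 147.94; u = 4.66/147.94 = 3.15%.
February: labor force = 140.60 + 6.25 = 146.85; u = 6.25/146.85 = 4.26%.
Change = 4.26% − 3.15% = +1.11 pp.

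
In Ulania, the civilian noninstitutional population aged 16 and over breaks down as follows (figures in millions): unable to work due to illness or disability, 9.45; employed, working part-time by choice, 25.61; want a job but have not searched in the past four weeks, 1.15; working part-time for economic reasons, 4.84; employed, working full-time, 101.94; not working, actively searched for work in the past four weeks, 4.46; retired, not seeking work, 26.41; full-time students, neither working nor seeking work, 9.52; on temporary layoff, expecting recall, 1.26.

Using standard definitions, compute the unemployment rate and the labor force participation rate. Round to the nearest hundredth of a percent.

Unemployment rate ≈ 4.14%; labor force participation rate ≈ 74.80%.

Employed = 25.61 + 4.84 + 101.94 = 132.39 million (anyone who worked, including part-time for economic reasons, counts as employed).
Unemployed = 4.46 + 1.26 = 5.72 million (jobless and actively searching, or on temporary layoff).
Labor force = 132.39 + 5.72 = 138.11 million.
Not in labor force = 9.45 + 1.15 + 26.41 + 9.52 = 46.53 million (those not working and not actively searching are outside the labor force — including those who want a job but have given up searching).
Civilian working-age population = 138.11 + 46.53 = 184.64 million.
Unemployment rate = 5.72 / 138.11 = 4.14%.
Labor force participation rate = 138.11 / 184.64 = 74.80%.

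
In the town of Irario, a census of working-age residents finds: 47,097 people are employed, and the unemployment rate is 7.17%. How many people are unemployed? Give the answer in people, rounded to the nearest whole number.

Let U be the number unemployed. The labor force is E + U, and U/(E+U) = 0.0717.
So U = 0.0717 × 47,097 / (1 − 0.0717) = 3376.85 / 0.9283 ≈ 3,638.

About 3,638 are unemployed.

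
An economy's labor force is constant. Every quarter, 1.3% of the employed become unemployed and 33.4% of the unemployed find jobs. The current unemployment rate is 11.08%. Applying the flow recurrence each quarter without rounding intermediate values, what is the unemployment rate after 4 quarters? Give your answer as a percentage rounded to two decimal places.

With a fixed labor force, u_{t+1} = u_t + s·(1−u_t) − f·u_t = u_t·(1−s−f) + s.
Here 1−s−f = 0.653 and s = 0.013.
u_1 = 0.110800 × 0.653 + 0.013 = 0.085352.
u_2 = 0.085352 × 0.653 + 0.013 = 0.068735.
u_3 = 0.068735 × 0.653 + 0.013 = 0.057884.
u_4 = 0.057884 × 0.653 + 0.013 = 0.050798.

Unemployment rate after four quarters ≈ 5.08%.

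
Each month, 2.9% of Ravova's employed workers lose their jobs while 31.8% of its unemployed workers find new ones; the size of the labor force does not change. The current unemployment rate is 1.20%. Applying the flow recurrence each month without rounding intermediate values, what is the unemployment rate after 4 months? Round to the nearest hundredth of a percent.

Unemployment rate after four months ≈ 7.06%.

With a fixed labor force, u_{t+1} = u_t + s·(1−u_t) − f·u_t = u_t·(1−s−f) + s.
Here 1−s−f = 0.653 and s = 0.029.
u_1 = 0.012000 × 0.653 + 0.029 = 0.036836.
u_2 = 0.036836 × 0.653 + 0.029 = 0.053054.
u_3 = 0.053054 × 0.653 + 0.029 = 0.063644.
u_4 = 0.063644 × 0.653 + 0.029 = 0.070560.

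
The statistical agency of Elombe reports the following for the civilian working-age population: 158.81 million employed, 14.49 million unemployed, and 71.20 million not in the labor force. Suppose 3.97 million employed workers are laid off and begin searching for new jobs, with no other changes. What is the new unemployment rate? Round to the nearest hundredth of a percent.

Initially, labor force = 158.81 + 14.49 = 173.30 million, so u = 14.49/173.30 = 8.36%.
After the change, employed falls and unemployed rises by 3.97; labor force unchanged → E = 154.84, U = 18.46, labor force = 173.30 million.
New unemployment rate = 18.46 / 173.30 = 10.65%.

New unemployment rate ≈ 10.65%.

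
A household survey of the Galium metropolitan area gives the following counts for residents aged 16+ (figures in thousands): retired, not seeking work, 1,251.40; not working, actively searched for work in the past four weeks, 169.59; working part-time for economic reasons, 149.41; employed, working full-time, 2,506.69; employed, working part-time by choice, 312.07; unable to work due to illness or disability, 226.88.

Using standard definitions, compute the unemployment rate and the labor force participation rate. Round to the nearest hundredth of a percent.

Unemployment rate ≈ 5.40%; labor force participation rate ≈ 67.98%.

Employed = 149.41 + 2,506.69 + 312.07 = 2,968.17 thousand (anyone who worked, including part-time for economic reasons, counts as employed).
Unemployed = 169.59 thousand.
Labor force = 2,968.17 + 169.59 = 3,137.76 thousand.
Not in labor force = 1,251.40 + 226.88 = 1,478.28 thousand (those not working and not actively searching are outside the labor force).
Civilian working-age population = 3,137.76 + 1,478.28 = 4,616.04 thousand.
Unemployment rate = 169.59 / 3,137.76 = 5.40%.
Labor force participation rate = 3,137.76 / 4,616.04 = 67.98%.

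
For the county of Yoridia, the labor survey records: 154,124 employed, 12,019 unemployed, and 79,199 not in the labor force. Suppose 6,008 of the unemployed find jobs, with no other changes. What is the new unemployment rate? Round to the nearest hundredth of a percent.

Initially, labor force = 154,124 + 12,019 = 166,143, so u = 12,019/166,143 = 7.23%.
After the change, unemployed falls and employed rises by 6,008; labor force unchanged → E = 160,132, U = 6,011, labor force = 166,143.
New unemployment rate = 6,011 / 166,143 = 3.62%.

New unemployment rate ≈ 3.62%.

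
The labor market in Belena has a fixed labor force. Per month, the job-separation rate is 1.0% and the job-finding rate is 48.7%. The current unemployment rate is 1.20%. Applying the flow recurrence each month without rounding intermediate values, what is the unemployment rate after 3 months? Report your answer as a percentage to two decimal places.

Unemployment rate after three months ≈ 1.91%.

With a fixed labor force, u_{t+1} = u_t + s·(1−u_t) − f·u_t = u_t·(1−s−f) + s.
Here 1−s−f = 0.503 and s = 0.010.
u_1 = 0.012000 × 0.503 + 0.010 = 0.016036.
u_2 = 0.016036 × 0.503 + 0.010 = 0.018066.
u_3 = 0.018066 × 0.503 + 0.010 = 0.019087.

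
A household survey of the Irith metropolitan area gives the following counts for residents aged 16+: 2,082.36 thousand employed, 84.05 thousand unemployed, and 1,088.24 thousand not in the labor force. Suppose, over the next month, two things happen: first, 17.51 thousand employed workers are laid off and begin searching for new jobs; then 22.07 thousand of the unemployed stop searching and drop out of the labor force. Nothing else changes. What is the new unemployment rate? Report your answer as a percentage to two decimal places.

Initially, labor force = 2,082.36 + 84.05 = 2,166.41 thousand, so u = 84.05/2,166.41 = 3.88%.
After the first change, employed falls and unemployed rises by 17.51; labor force unchanged → E = 2,064.85, U = 101.56, labor force = 2,166.41 thousand.
After the second change, unemployed and labor force both fall by 22.07 → E = 2,064.85, U = 79.49, labor force = 2,144.34 thousand.
New unemployment rate = 79.49 / 2,144.34 = 3.71%.

New unemployment rate ≈ 3.71%.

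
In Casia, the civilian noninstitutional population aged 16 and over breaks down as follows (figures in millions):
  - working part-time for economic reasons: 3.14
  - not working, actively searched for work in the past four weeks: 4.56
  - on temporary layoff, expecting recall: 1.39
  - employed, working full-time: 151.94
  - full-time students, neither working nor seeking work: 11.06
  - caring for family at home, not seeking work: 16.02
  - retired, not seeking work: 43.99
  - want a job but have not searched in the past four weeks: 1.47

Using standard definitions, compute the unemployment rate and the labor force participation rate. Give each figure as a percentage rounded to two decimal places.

Unemployment rate ≈ 3.69%; labor force participation rate ≈ 68.94%.

Employed = 3.14 + 151.94 = 155.08 million (anyone who worked, including part-time for economic reasons, counts as employed).
Unemployed = 4.56 + 1.39 = 5.95 million (jobless and actively searching, or on temporary layoff).
Labor force = 155.08 + 5.95 = 161.03 million.
Not in labor force = 11.06 + 16.02 + 43.99 + 1.47 = 72.54 million (those not working and not actively searching are outside the labor force — including those who want a job but have given up searching).
Civilian working-age population = 161.03 + 72.54 = 233.57 million.
Unemployment rate = 5.95 / 161.03 = 3.69%.
Labor force participation rate = 161.03 / 233.57 = 68.94%.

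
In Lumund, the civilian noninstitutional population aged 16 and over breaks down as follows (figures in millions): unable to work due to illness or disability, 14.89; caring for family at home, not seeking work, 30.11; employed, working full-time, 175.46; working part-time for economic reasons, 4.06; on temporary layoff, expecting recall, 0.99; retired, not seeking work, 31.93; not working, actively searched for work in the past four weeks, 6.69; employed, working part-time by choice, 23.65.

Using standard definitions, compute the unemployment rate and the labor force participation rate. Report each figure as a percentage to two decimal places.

Unemployment rate ≈ 3.64%; labor force participation rate ≈ 73.27%.

Employed = 175.46 + 4.06 + 23.65 = 203.17 million (anyone who worked, including part-time for economic reasons, counts as employed).
Unemployed = 0.99 + 6.69 = 7.68 million (jobless and actively searching, or on temporary layoff).
Labor force = 203.17 + 7.68 = 210.85 million.
Not in labor force = 14.89 + 30.11 + 31.93 = 76.93 million (those not working and not actively searching are outside the labor force).
Civilian working-age population = 210.85 + 76.93 = 287.78 million.
Unemployment rate = 7.68 / 210.85 = 3.64%.
Labor force participation rate = 210.85 / 287.78 = 73.27%.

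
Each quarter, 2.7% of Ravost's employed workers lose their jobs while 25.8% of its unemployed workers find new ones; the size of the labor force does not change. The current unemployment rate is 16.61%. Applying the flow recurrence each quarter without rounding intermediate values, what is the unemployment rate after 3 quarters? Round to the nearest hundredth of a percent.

Unemployment rate after three quarters ≈ 12.08%.

With a fixed labor force, u_{t+1} = u_t + s·(1−u_t) − f·u_t = u_t·(1−s−f) + s.
Here 1−s−f = 0.715 and s = 0.027.
u_1 = 0.166100 × 0.715 + 0.027 = 0.145761.
u_2 = 0.145761 × 0.715 + 0.027 = 0.131219.
u_3 = 0.131219 × 0.715 + 0.027 = 0.120822.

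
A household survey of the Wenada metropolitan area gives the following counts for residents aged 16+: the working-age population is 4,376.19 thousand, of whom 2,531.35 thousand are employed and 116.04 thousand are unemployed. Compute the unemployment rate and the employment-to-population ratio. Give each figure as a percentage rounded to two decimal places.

Labor force = employed + unemployed = 2,531.35 + 116.04 = 2,647.39 thousand.
Unemployment rate = 116.04 / 2,647.39 = 4.38%.
Employment-population ratio = 2,531.35 / 4,376.19 = 57.84%.

Unemployment rate ≈ 4.38%; employment-population ratio ≈ 57.84%.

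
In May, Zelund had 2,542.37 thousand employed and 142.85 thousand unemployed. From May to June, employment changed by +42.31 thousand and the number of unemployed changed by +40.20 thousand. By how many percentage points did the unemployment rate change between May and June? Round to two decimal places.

May: labor force = 2,542.37 + 142.85 = 2,685.22; u = 142.85/2,685.22 = 5.32%.
June: labor force = 2,584.68 + 183.05 = 2,767.73; u = 183.05/2,767.73 = 6.61%.
Change = 6.61% − 5.32% = +1.29 pp.

The unemployment rate changed by +1.29 percentage points.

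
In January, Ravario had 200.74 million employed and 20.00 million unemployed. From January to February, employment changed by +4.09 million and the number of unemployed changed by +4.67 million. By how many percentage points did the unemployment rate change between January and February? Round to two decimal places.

The unemployment rate changed by +1.69 percentage points.

January: labor force = 200.74 + 20.00 = 220.74; u = 20.00/220.74 = 9.06%.
February: labor force = 204.83 + 24.67 = 229.50; u = 24.67/229.50 = 10.75%.
Change = 10.75% − 9.06% = +1.69 pp.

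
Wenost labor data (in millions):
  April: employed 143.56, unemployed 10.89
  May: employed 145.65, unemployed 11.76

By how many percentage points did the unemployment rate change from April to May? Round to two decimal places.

The unemployment rate changed by +0.42 percentage points.

April: labor force = 143.56 + 10.89 = 154.45; u = 10.89/154.45 = 7.05%.
May: labor force = 145.65 + 11.76 = 157.41; u = 11.76/157.41 = 7.47%.
Change = 7.47% − 7.05% = +0.42 pp.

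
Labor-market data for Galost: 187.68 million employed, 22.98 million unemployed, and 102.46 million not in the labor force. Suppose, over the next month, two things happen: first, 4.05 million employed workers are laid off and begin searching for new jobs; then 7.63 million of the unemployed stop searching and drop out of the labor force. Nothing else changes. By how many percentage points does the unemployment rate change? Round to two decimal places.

The unemployment rate changes by −1.35 percentage points.

Initially, labor force = 187.68 + 22.98 = 210.66 million, so u = 22.98/210.66 = 10.91%.
After the first change, employed falls and unemployed rises by 4.05; labor force unchanged → E = 183.63, U = 27.03, labor force = 210.66 million.
After the second change, unemployed and labor force both fall by 7.63 → E = 183.63, U = 19.40, labor force = 203.03 million.
New unemployment rate = 19.40 / 203.03 = 9.56%.
Change = 9.56% − 10.91% = −1.35 percentage points.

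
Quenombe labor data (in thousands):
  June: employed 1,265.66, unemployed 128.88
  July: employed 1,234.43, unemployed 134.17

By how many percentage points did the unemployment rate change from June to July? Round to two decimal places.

The unemployment rate changed by +0.56 percentage points.

June: labor force = 1,265.66 + 128.88 = 1,394.54; u = 128.88/1,394.54 = 9.24%.
July: labor force = 1,234.43 + 134.17 = 1,368.60; u = 134.17/1,368.60 = 9.80%.
Change = 9.80% − 9.24% = +0.56 pp.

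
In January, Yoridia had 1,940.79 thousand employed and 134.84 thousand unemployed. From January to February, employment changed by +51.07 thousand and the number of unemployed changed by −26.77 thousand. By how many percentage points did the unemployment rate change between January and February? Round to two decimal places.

The unemployment rate changed by −1.35 percentage points.

January: labor force = 1,940.79 + 134.84 = 2,075.63; u = 134.84/2,075.63 = 6.50%.
February: labor force = 1,991.86 + 108.07 = 2,099.93; u = 108.07/2,099.93 = 5.15%.
Change = 5.15% − 6.50% = −1.35 pp.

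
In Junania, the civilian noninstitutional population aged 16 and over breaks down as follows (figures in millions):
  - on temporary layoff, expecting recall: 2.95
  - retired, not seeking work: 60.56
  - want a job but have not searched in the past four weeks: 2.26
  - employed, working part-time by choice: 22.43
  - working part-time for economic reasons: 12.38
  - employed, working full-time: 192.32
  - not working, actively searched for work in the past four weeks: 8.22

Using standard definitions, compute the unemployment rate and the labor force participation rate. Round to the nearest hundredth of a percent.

Employed = 22.43 + 12.38 + 192.32 = 227.13 million (anyone who worked, including part-time for economic reasons, counts as employed).
Unemployed = 2.95 + 8.22 = 11.17 million (jobless and actively searching, or on temporary layoff).
Labor force = 227.13 + 11.17 = 238.30 million.
Not in labor force = 60.56 + 2.26 = 62.82 million (those not working and not actively searching are outside the labor force — including those who want a job but have given up searching).
Civilian working-age population = 238.30 + 62.82 = 301.12 million.
Unemployment rate = 11.17 / 238.30 = 4.69%.
Labor force participation rate = 238.30 / 301.12 = 79.14%.

Unemployment rate ≈ 4.69%; labor force participation rate ≈ 79.14%.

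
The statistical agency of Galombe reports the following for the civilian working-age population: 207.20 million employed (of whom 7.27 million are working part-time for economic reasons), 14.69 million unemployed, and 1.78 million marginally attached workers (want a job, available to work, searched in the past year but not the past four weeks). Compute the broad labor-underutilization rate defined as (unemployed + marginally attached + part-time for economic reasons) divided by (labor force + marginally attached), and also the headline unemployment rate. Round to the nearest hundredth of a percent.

Broad underutilization rate ≈ 10.61%; headline unemployment rate ≈ 6.62%.

Labor force = 207.20 + 14.69 = 221.89 million.
Numerator = 14.69 + 1.78 + 7.27 = 23.74 million.
Denominator = 221.89 + 1.78 = 223.67 million.
Broad rate = 23.74 / 223.67 = 10.61%.
Headline unemployment rate = 14.69 / 221.89 = 6.62%.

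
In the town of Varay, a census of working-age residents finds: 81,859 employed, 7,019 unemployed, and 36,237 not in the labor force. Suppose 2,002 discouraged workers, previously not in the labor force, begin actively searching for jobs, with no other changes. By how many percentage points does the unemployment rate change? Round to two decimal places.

Initially, labor force = 81,859 + 7,019 = 88,878, so u = 7,019/88,878 = 7.90%.
After the change, unemployed and labor force both rise by 2,002 → E = 81,859, U = 9,021, labor force = 90,880.
New unemployment rate = 9,021 / 90,880 = 9.93%.
Change = 9.93% − 7.90% = +2.03 percentage points.

The unemployment rate changes by +2.03 percentage points.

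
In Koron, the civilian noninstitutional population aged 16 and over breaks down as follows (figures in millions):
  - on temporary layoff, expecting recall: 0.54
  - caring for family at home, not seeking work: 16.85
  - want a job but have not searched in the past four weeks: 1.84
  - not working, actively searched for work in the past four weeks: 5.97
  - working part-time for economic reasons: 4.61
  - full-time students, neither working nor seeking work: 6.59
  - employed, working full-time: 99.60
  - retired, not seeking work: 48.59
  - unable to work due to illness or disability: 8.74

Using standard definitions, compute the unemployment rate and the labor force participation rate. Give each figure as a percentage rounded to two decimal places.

Employed = 4.61 + 99.60 = 104.21 million (anyone who worked, including part-time for economic reasons, counts as employed).
Unemployed = 0.54 + 5.97 = 6.51 million (jobless and actively searching, or on temporary layoff).
Labor force = 104.21 + 6.51 = 110.72 million.
Not in labor force = 16.85 + 1.84 + 6.59 + 48.59 + 8.74 = 82.61 million (those not working and not actively searching are outside the labor force — including those who want a job but have given up searching).
Civilian working-age population = 110.72 + 82.61 = 193.33 million.
Unemployment rate = 6.51 / 110.72 = 5.88%.
Labor force participation rate = 110.72 / 193.33 = 57.27%.

Unemployment rate ≈ 5.88%; labor force participation rate ≈ 57.27%.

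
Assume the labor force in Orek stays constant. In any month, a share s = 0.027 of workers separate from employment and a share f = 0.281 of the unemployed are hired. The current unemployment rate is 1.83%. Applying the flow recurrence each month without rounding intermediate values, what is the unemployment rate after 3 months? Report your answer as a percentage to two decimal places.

With a fixed labor force, u_{t+1} = u_t + s·(1−u_t) − f·u_t = u_t·(1−s−f) + s.
Here 1−s−f = 0.692 and s = 0.027.
u_1 = 0.018300 × 0.692 + 0.027 = 0.039664.
u_2 = 0.039664 × 0.692 + 0.027 = 0.054447.
u_3 = 0.054447 × 0.692 + 0.027 = 0.064677.

Unemployment rate after three months ≈ 6.47%.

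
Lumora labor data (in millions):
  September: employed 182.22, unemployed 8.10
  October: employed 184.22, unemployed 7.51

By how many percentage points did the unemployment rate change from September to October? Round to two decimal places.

September: labor force = 182.22 + 8.10 = 190.32; u = 8.10/190.32 = 4.26%.
October: labor force = 184.22 + 7.51 = 191.73; u = 7.51/191.73 = 3.92%.
Change = 3.92% − 4.26% = −0.34 pp.

The unemployment rate changed by −0.34 percentage points.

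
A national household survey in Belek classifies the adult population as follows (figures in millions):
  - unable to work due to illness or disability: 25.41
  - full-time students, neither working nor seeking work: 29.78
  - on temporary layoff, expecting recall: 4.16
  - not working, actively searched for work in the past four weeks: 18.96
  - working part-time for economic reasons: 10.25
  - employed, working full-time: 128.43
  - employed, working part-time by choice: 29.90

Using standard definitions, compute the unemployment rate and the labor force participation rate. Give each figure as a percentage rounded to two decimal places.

Employed = 10.25 + 128.43 + 29.90 = 168.58 million (anyone who worked, including part-time for economic reasons, counts as employed).
Unemployed = 4.16 + 18.96 = 23.12 million (jobless and actively searching, or on temporary layoff).
Labor force = 168.58 + 23.12 = 191.70 million.
Not in labor force = 25.41 + 29.78 = 55.19 million (those not working and not actively searching are outside the labor force).
Civilian working-age population = 191.70 + 55.19 = 246.89 million.
Unemployment rate = 23.12 / 191.70 = 12.06%.
Labor force participation rate = 191.70 / 246.89 = 77.65%.

Unemployment rate ≈ 12.06%; labor force participation rate ≈ 77.65%.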